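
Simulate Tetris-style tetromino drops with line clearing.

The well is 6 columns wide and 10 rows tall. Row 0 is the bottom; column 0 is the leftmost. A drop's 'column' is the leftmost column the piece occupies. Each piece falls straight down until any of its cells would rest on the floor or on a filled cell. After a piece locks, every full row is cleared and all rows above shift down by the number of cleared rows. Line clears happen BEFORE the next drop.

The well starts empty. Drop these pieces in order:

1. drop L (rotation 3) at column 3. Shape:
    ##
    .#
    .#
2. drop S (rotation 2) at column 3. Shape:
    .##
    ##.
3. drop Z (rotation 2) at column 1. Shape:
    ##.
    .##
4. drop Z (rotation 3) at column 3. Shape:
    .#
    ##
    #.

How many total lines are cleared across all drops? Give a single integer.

Drop 1: L rot3 at col 3 lands with bottom-row=0; cleared 0 line(s) (total 0); column heights now [0 0 0 3 3 0], max=3
Drop 2: S rot2 at col 3 lands with bottom-row=3; cleared 0 line(s) (total 0); column heights now [0 0 0 4 5 5], max=5
Drop 3: Z rot2 at col 1 lands with bottom-row=4; cleared 0 line(s) (total 0); column heights now [0 6 6 5 5 5], max=6
Drop 4: Z rot3 at col 3 lands with bottom-row=5; cleared 0 line(s) (total 0); column heights now [0 6 6 7 8 5], max=8

Answer: 0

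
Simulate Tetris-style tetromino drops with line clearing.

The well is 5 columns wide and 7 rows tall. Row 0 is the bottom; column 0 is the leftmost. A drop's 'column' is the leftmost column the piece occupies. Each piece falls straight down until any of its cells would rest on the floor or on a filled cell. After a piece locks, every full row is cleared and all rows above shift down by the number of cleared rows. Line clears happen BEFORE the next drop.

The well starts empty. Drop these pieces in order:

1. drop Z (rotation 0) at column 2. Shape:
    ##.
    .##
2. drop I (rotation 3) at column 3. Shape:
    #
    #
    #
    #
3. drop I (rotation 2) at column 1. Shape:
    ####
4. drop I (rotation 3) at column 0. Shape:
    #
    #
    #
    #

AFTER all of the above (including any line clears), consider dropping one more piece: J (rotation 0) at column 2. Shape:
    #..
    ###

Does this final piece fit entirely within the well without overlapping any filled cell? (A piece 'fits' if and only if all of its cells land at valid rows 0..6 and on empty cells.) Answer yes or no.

Answer: no

Derivation:
Drop 1: Z rot0 at col 2 lands with bottom-row=0; cleared 0 line(s) (total 0); column heights now [0 0 2 2 1], max=2
Drop 2: I rot3 at col 3 lands with bottom-row=2; cleared 0 line(s) (total 0); column heights now [0 0 2 6 1], max=6
Drop 3: I rot2 at col 1 lands with bottom-row=6; cleared 0 line(s) (total 0); column heights now [0 7 7 7 7], max=7
Drop 4: I rot3 at col 0 lands with bottom-row=0; cleared 0 line(s) (total 0); column heights now [4 7 7 7 7], max=7
Test piece J rot0 at col 2 (width 3): heights before test = [4 7 7 7 7]; fits = False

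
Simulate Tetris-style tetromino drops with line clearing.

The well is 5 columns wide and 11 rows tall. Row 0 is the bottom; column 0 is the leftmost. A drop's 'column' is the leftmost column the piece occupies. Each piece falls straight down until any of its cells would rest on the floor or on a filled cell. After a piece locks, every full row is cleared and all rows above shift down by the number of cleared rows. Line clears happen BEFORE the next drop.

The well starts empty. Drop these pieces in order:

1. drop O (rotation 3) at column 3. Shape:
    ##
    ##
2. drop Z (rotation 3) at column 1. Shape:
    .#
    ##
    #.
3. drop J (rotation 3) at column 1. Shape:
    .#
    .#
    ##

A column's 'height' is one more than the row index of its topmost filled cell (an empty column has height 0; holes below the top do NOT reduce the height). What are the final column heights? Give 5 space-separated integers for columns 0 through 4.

Answer: 0 4 6 2 2

Derivation:
Drop 1: O rot3 at col 3 lands with bottom-row=0; cleared 0 line(s) (total 0); column heights now [0 0 0 2 2], max=2
Drop 2: Z rot3 at col 1 lands with bottom-row=0; cleared 0 line(s) (total 0); column heights now [0 2 3 2 2], max=3
Drop 3: J rot3 at col 1 lands with bottom-row=3; cleared 0 line(s) (total 0); column heights now [0 4 6 2 2], max=6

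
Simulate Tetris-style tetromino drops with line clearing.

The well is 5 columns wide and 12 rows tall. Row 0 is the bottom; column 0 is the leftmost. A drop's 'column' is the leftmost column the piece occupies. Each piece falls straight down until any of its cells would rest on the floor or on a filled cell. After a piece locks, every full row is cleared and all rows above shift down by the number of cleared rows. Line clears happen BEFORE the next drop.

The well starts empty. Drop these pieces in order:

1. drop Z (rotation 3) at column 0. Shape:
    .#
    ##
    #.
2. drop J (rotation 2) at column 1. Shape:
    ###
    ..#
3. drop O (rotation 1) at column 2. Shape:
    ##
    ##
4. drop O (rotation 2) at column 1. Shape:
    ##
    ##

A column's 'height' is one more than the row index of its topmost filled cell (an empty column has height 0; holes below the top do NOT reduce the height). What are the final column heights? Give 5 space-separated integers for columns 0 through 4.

Drop 1: Z rot3 at col 0 lands with bottom-row=0; cleared 0 line(s) (total 0); column heights now [2 3 0 0 0], max=3
Drop 2: J rot2 at col 1 lands with bottom-row=2; cleared 0 line(s) (total 0); column heights now [2 4 4 4 0], max=4
Drop 3: O rot1 at col 2 lands with bottom-row=4; cleared 0 line(s) (total 0); column heights now [2 4 6 6 0], max=6
Drop 4: O rot2 at col 1 lands with bottom-row=6; cleared 0 line(s) (total 0); column heights now [2 8 8 6 0], max=8

Answer: 2 8 8 6 0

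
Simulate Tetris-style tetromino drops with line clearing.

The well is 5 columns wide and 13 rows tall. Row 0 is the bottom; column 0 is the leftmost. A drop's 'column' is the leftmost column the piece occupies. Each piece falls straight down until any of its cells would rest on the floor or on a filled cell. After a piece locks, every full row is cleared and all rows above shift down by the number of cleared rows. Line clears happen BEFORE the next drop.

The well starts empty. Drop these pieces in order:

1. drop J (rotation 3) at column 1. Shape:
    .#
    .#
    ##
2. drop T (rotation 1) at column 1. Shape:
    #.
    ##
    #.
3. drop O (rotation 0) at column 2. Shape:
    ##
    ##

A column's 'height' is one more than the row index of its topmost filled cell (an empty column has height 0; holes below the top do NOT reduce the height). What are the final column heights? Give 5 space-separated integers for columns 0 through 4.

Answer: 0 5 6 6 0

Derivation:
Drop 1: J rot3 at col 1 lands with bottom-row=0; cleared 0 line(s) (total 0); column heights now [0 1 3 0 0], max=3
Drop 2: T rot1 at col 1 lands with bottom-row=2; cleared 0 line(s) (total 0); column heights now [0 5 4 0 0], max=5
Drop 3: O rot0 at col 2 lands with bottom-row=4; cleared 0 line(s) (total 0); column heights now [0 5 6 6 0], max=6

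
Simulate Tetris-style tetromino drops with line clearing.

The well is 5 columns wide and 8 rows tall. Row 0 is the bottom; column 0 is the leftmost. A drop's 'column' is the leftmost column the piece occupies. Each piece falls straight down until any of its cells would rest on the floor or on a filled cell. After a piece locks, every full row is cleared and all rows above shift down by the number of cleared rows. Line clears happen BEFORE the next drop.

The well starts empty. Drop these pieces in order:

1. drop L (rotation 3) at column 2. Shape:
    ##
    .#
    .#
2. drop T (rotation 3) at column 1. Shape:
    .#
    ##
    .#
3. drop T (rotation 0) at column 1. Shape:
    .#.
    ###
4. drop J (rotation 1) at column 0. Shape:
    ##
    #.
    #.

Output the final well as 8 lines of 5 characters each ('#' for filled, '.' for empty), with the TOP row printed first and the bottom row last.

Answer: ###..
####.
#.#..
.##..
..#..
..##.
...#.
...#.

Derivation:
Drop 1: L rot3 at col 2 lands with bottom-row=0; cleared 0 line(s) (total 0); column heights now [0 0 3 3 0], max=3
Drop 2: T rot3 at col 1 lands with bottom-row=3; cleared 0 line(s) (total 0); column heights now [0 5 6 3 0], max=6
Drop 3: T rot0 at col 1 lands with bottom-row=6; cleared 0 line(s) (total 0); column heights now [0 7 8 7 0], max=8
Drop 4: J rot1 at col 0 lands with bottom-row=5; cleared 0 line(s) (total 0); column heights now [8 8 8 7 0], max=8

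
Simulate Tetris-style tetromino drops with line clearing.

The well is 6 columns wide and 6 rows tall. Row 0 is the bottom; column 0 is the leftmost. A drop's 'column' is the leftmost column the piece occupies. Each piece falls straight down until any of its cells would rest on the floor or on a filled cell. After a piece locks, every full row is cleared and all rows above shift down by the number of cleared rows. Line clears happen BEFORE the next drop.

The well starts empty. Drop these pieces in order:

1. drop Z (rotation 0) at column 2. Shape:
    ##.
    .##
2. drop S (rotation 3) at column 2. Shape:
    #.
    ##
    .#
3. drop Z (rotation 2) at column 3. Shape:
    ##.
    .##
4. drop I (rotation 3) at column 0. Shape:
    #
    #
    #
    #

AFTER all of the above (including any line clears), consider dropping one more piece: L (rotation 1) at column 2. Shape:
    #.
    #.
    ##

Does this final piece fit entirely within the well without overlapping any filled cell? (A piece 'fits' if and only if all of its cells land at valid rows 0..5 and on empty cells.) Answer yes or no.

Answer: no

Derivation:
Drop 1: Z rot0 at col 2 lands with bottom-row=0; cleared 0 line(s) (total 0); column heights now [0 0 2 2 1 0], max=2
Drop 2: S rot3 at col 2 lands with bottom-row=2; cleared 0 line(s) (total 0); column heights now [0 0 5 4 1 0], max=5
Drop 3: Z rot2 at col 3 lands with bottom-row=3; cleared 0 line(s) (total 0); column heights now [0 0 5 5 5 4], max=5
Drop 4: I rot3 at col 0 lands with bottom-row=0; cleared 0 line(s) (total 0); column heights now [4 0 5 5 5 4], max=5
Test piece L rot1 at col 2 (width 2): heights before test = [4 0 5 5 5 4]; fits = False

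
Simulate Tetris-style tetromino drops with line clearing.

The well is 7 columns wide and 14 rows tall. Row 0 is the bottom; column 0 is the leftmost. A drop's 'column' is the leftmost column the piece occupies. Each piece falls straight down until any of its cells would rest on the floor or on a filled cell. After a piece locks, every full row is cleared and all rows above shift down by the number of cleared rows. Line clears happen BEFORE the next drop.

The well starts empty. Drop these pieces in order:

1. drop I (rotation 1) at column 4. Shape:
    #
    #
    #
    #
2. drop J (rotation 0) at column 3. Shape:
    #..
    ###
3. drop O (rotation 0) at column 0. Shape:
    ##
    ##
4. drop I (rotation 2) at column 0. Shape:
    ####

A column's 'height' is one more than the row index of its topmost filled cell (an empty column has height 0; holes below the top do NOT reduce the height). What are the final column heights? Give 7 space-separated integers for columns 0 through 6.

Answer: 7 7 7 7 5 5 0

Derivation:
Drop 1: I rot1 at col 4 lands with bottom-row=0; cleared 0 line(s) (total 0); column heights now [0 0 0 0 4 0 0], max=4
Drop 2: J rot0 at col 3 lands with bottom-row=4; cleared 0 line(s) (total 0); column heights now [0 0 0 6 5 5 0], max=6
Drop 3: O rot0 at col 0 lands with bottom-row=0; cleared 0 line(s) (total 0); column heights now [2 2 0 6 5 5 0], max=6
Drop 4: I rot2 at col 0 lands with bottom-row=6; cleared 0 line(s) (total 0); column heights now [7 7 7 7 5 5 0], max=7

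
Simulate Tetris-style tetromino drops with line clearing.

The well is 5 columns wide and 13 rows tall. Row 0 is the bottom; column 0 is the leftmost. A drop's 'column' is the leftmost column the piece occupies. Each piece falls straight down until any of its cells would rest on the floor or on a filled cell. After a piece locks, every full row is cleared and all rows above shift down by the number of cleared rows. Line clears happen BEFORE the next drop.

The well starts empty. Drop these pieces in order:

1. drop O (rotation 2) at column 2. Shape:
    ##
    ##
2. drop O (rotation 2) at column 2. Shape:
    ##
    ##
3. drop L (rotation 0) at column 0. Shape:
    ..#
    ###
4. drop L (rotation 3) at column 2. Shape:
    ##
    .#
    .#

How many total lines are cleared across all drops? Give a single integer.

Answer: 0

Derivation:
Drop 1: O rot2 at col 2 lands with bottom-row=0; cleared 0 line(s) (total 0); column heights now [0 0 2 2 0], max=2
Drop 2: O rot2 at col 2 lands with bottom-row=2; cleared 0 line(s) (total 0); column heights now [0 0 4 4 0], max=4
Drop 3: L rot0 at col 0 lands with bottom-row=4; cleared 0 line(s) (total 0); column heights now [5 5 6 4 0], max=6
Drop 4: L rot3 at col 2 lands with bottom-row=4; cleared 0 line(s) (total 0); column heights now [5 5 7 7 0], max=7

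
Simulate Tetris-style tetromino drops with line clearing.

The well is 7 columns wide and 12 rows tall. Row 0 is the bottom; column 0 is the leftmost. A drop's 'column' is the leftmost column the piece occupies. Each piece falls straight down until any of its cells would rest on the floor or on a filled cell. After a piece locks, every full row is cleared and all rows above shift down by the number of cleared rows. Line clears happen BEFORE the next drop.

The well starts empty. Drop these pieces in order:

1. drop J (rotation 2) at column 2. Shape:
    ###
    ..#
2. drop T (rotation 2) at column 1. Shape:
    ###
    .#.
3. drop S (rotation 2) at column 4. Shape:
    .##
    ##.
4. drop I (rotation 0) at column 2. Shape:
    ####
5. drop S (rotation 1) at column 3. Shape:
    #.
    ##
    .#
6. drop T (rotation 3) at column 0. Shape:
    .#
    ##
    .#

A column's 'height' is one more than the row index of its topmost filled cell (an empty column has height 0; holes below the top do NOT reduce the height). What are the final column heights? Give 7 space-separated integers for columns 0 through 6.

Drop 1: J rot2 at col 2 lands with bottom-row=0; cleared 0 line(s) (total 0); column heights now [0 0 2 2 2 0 0], max=2
Drop 2: T rot2 at col 1 lands with bottom-row=2; cleared 0 line(s) (total 0); column heights now [0 4 4 4 2 0 0], max=4
Drop 3: S rot2 at col 4 lands with bottom-row=2; cleared 0 line(s) (total 0); column heights now [0 4 4 4 3 4 4], max=4
Drop 4: I rot0 at col 2 lands with bottom-row=4; cleared 0 line(s) (total 0); column heights now [0 4 5 5 5 5 4], max=5
Drop 5: S rot1 at col 3 lands with bottom-row=5; cleared 0 line(s) (total 0); column heights now [0 4 5 8 7 5 4], max=8
Drop 6: T rot3 at col 0 lands with bottom-row=4; cleared 0 line(s) (total 0); column heights now [6 7 5 8 7 5 4], max=8

Answer: 6 7 5 8 7 5 4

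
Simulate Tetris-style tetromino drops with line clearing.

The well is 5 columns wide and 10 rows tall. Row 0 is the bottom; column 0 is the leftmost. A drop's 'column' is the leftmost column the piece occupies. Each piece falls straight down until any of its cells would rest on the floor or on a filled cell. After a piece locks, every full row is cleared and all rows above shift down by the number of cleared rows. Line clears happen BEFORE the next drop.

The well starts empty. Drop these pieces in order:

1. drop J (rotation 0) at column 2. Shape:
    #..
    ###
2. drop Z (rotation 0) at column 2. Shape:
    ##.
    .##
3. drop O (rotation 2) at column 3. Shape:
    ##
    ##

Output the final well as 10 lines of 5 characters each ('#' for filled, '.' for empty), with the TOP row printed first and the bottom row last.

Answer: .....
.....
.....
.....
.....
...##
...##
..##.
..###
..###

Derivation:
Drop 1: J rot0 at col 2 lands with bottom-row=0; cleared 0 line(s) (total 0); column heights now [0 0 2 1 1], max=2
Drop 2: Z rot0 at col 2 lands with bottom-row=1; cleared 0 line(s) (total 0); column heights now [0 0 3 3 2], max=3
Drop 3: O rot2 at col 3 lands with bottom-row=3; cleared 0 line(s) (total 0); column heights now [0 0 3 5 5], max=5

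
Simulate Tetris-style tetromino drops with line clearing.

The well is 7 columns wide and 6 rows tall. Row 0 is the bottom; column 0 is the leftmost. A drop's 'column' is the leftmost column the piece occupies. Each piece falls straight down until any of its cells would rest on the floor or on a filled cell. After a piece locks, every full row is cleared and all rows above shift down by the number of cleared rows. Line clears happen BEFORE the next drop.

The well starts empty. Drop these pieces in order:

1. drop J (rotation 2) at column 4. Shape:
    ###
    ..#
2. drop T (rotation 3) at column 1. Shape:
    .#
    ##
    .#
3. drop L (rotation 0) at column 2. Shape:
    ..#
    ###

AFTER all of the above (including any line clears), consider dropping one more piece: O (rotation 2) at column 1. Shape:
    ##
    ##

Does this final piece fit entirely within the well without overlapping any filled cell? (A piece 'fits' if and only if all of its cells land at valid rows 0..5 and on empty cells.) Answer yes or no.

Answer: yes

Derivation:
Drop 1: J rot2 at col 4 lands with bottom-row=0; cleared 0 line(s) (total 0); column heights now [0 0 0 0 2 2 2], max=2
Drop 2: T rot3 at col 1 lands with bottom-row=0; cleared 0 line(s) (total 0); column heights now [0 2 3 0 2 2 2], max=3
Drop 3: L rot0 at col 2 lands with bottom-row=3; cleared 0 line(s) (total 0); column heights now [0 2 4 4 5 2 2], max=5
Test piece O rot2 at col 1 (width 2): heights before test = [0 2 4 4 5 2 2]; fits = True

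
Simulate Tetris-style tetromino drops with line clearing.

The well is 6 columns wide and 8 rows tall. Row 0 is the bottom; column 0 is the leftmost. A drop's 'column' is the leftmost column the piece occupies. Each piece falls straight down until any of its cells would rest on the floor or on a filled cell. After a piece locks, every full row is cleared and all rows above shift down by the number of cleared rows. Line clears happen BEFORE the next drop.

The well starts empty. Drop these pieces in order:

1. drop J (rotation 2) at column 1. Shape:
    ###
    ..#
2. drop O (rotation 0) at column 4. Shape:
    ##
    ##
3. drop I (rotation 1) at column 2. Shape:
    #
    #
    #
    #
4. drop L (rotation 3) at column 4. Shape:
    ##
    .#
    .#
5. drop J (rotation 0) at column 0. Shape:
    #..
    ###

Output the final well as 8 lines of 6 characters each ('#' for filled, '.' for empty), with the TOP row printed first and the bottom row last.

Answer: #.....
###...
..#...
..#.##
..#..#
..#..#
.#####
...###

Derivation:
Drop 1: J rot2 at col 1 lands with bottom-row=0; cleared 0 line(s) (total 0); column heights now [0 2 2 2 0 0], max=2
Drop 2: O rot0 at col 4 lands with bottom-row=0; cleared 0 line(s) (total 0); column heights now [0 2 2 2 2 2], max=2
Drop 3: I rot1 at col 2 lands with bottom-row=2; cleared 0 line(s) (total 0); column heights now [0 2 6 2 2 2], max=6
Drop 4: L rot3 at col 4 lands with bottom-row=2; cleared 0 line(s) (total 0); column heights now [0 2 6 2 5 5], max=6
Drop 5: J rot0 at col 0 lands with bottom-row=6; cleared 0 line(s) (total 0); column heights now [8 7 7 2 5 5], max=8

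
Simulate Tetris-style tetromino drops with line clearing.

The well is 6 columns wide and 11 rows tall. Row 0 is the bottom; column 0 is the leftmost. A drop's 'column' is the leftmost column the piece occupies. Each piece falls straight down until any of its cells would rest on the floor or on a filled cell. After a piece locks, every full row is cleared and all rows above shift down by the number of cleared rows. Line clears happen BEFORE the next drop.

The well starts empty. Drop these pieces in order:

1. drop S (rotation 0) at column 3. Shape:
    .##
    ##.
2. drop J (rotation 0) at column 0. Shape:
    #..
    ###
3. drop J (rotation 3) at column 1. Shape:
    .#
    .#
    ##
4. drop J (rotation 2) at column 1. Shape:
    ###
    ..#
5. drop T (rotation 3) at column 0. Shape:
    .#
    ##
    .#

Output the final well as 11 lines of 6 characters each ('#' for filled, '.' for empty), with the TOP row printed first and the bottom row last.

Drop 1: S rot0 at col 3 lands with bottom-row=0; cleared 0 line(s) (total 0); column heights now [0 0 0 1 2 2], max=2
Drop 2: J rot0 at col 0 lands with bottom-row=0; cleared 0 line(s) (total 0); column heights now [2 1 1 1 2 2], max=2
Drop 3: J rot3 at col 1 lands with bottom-row=1; cleared 0 line(s) (total 0); column heights now [2 2 4 1 2 2], max=4
Drop 4: J rot2 at col 1 lands with bottom-row=3; cleared 0 line(s) (total 0); column heights now [2 5 5 5 2 2], max=5
Drop 5: T rot3 at col 0 lands with bottom-row=5; cleared 0 line(s) (total 0); column heights now [7 8 5 5 2 2], max=8

Answer: ......
......
......
.#....
##....
.#....
.###..
..##..
..#...
###.##
#####.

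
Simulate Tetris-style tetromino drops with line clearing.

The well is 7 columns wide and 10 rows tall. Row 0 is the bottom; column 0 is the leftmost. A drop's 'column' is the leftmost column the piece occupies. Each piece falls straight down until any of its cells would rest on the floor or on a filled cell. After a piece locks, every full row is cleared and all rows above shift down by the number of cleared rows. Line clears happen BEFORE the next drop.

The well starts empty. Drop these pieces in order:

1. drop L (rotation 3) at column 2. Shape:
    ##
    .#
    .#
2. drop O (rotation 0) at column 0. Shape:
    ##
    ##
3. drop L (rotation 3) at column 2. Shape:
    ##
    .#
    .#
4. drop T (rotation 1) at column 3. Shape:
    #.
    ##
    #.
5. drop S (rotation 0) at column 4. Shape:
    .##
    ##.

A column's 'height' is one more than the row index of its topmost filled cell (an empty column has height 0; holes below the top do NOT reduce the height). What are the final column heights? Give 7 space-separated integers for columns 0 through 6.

Drop 1: L rot3 at col 2 lands with bottom-row=0; cleared 0 line(s) (total 0); column heights now [0 0 3 3 0 0 0], max=3
Drop 2: O rot0 at col 0 lands with bottom-row=0; cleared 0 line(s) (total 0); column heights now [2 2 3 3 0 0 0], max=3
Drop 3: L rot3 at col 2 lands with bottom-row=3; cleared 0 line(s) (total 0); column heights now [2 2 6 6 0 0 0], max=6
Drop 4: T rot1 at col 3 lands with bottom-row=6; cleared 0 line(s) (total 0); column heights now [2 2 6 9 8 0 0], max=9
Drop 5: S rot0 at col 4 lands with bottom-row=8; cleared 0 line(s) (total 0); column heights now [2 2 6 9 9 10 10], max=10

Answer: 2 2 6 9 9 10 10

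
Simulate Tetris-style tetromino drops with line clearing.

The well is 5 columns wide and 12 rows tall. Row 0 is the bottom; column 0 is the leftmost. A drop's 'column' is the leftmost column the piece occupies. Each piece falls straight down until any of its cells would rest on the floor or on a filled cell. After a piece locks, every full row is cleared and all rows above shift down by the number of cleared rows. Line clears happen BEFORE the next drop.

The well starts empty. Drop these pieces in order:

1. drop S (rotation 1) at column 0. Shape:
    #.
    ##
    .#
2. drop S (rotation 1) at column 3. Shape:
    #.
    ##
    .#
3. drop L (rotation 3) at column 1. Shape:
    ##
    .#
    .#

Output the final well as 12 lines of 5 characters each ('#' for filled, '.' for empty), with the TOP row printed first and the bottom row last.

Drop 1: S rot1 at col 0 lands with bottom-row=0; cleared 0 line(s) (total 0); column heights now [3 2 0 0 0], max=3
Drop 2: S rot1 at col 3 lands with bottom-row=0; cleared 0 line(s) (total 0); column heights now [3 2 0 3 2], max=3
Drop 3: L rot3 at col 1 lands with bottom-row=0; cleared 1 line(s) (total 1); column heights now [2 2 2 2 1], max=2

Answer: .....
.....
.....
.....
.....
.....
.....
.....
.....
.....
####.
.##.#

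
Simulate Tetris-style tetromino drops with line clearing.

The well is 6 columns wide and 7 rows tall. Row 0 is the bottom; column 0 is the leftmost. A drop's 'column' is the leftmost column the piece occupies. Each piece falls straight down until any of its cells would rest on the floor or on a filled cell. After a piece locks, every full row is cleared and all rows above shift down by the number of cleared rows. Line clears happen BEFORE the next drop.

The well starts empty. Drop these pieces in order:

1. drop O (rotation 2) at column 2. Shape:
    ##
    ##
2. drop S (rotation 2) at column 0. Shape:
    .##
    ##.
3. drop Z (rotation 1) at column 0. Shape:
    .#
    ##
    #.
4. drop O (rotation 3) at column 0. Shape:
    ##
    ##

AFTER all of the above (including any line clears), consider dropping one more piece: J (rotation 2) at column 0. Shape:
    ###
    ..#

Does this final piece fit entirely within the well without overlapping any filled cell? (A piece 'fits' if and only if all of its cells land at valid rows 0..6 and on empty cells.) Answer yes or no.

Drop 1: O rot2 at col 2 lands with bottom-row=0; cleared 0 line(s) (total 0); column heights now [0 0 2 2 0 0], max=2
Drop 2: S rot2 at col 0 lands with bottom-row=1; cleared 0 line(s) (total 0); column heights now [2 3 3 2 0 0], max=3
Drop 3: Z rot1 at col 0 lands with bottom-row=2; cleared 0 line(s) (total 0); column heights now [4 5 3 2 0 0], max=5
Drop 4: O rot3 at col 0 lands with bottom-row=5; cleared 0 line(s) (total 0); column heights now [7 7 3 2 0 0], max=7
Test piece J rot2 at col 0 (width 3): heights before test = [7 7 3 2 0 0]; fits = False

Answer: no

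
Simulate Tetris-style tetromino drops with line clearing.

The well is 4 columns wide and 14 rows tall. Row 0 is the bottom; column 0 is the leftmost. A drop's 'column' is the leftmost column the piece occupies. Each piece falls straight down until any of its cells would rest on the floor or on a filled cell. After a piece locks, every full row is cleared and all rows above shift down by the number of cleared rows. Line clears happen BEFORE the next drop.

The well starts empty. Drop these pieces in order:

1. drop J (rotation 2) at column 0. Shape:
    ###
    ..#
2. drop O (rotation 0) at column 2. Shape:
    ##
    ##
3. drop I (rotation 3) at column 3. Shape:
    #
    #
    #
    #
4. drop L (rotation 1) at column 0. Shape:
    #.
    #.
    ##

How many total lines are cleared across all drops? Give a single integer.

Drop 1: J rot2 at col 0 lands with bottom-row=0; cleared 0 line(s) (total 0); column heights now [2 2 2 0], max=2
Drop 2: O rot0 at col 2 lands with bottom-row=2; cleared 0 line(s) (total 0); column heights now [2 2 4 4], max=4
Drop 3: I rot3 at col 3 lands with bottom-row=4; cleared 0 line(s) (total 0); column heights now [2 2 4 8], max=8
Drop 4: L rot1 at col 0 lands with bottom-row=2; cleared 1 line(s) (total 1); column heights now [4 2 3 7], max=7

Answer: 1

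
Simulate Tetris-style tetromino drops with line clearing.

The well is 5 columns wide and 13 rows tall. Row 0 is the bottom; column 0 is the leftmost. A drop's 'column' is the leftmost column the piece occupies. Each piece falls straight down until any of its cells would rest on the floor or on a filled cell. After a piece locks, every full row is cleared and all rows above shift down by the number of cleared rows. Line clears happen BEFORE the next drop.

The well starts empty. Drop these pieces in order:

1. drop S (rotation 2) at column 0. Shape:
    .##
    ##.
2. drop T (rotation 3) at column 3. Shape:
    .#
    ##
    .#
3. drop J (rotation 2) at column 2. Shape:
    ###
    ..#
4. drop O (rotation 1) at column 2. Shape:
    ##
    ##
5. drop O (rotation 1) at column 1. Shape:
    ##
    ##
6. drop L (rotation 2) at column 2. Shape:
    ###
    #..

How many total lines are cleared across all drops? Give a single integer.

Drop 1: S rot2 at col 0 lands with bottom-row=0; cleared 0 line(s) (total 0); column heights now [1 2 2 0 0], max=2
Drop 2: T rot3 at col 3 lands with bottom-row=0; cleared 0 line(s) (total 0); column heights now [1 2 2 2 3], max=3
Drop 3: J rot2 at col 2 lands with bottom-row=3; cleared 0 line(s) (total 0); column heights now [1 2 5 5 5], max=5
Drop 4: O rot1 at col 2 lands with bottom-row=5; cleared 0 line(s) (total 0); column heights now [1 2 7 7 5], max=7
Drop 5: O rot1 at col 1 lands with bottom-row=7; cleared 0 line(s) (total 0); column heights now [1 9 9 7 5], max=9
Drop 6: L rot2 at col 2 lands with bottom-row=9; cleared 0 line(s) (total 0); column heights now [1 9 11 11 11], max=11

Answer: 0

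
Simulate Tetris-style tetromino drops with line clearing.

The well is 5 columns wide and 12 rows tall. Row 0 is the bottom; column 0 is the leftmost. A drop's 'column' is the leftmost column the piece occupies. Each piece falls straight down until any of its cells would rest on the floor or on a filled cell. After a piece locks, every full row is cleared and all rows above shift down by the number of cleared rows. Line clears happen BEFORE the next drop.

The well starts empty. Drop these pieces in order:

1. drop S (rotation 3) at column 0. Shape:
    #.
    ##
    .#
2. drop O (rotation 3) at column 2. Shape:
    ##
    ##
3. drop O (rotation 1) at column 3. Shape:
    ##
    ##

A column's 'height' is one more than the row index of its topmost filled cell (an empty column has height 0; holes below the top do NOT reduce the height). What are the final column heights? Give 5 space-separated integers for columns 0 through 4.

Drop 1: S rot3 at col 0 lands with bottom-row=0; cleared 0 line(s) (total 0); column heights now [3 2 0 0 0], max=3
Drop 2: O rot3 at col 2 lands with bottom-row=0; cleared 0 line(s) (total 0); column heights now [3 2 2 2 0], max=3
Drop 3: O rot1 at col 3 lands with bottom-row=2; cleared 0 line(s) (total 0); column heights now [3 2 2 4 4], max=4

Answer: 3 2 2 4 4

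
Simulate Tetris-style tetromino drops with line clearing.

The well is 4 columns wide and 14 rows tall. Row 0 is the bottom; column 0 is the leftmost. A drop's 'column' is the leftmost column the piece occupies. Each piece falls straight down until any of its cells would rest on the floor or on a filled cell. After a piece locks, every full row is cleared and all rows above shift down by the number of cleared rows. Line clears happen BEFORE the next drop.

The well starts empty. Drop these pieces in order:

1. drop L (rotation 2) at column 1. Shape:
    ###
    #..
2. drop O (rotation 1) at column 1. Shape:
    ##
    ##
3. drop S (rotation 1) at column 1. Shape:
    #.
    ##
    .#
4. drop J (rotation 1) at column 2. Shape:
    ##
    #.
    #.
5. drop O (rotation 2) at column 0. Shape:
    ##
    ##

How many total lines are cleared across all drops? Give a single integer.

Drop 1: L rot2 at col 1 lands with bottom-row=0; cleared 0 line(s) (total 0); column heights now [0 2 2 2], max=2
Drop 2: O rot1 at col 1 lands with bottom-row=2; cleared 0 line(s) (total 0); column heights now [0 4 4 2], max=4
Drop 3: S rot1 at col 1 lands with bottom-row=4; cleared 0 line(s) (total 0); column heights now [0 7 6 2], max=7
Drop 4: J rot1 at col 2 lands with bottom-row=6; cleared 0 line(s) (total 0); column heights now [0 7 9 9], max=9
Drop 5: O rot2 at col 0 lands with bottom-row=7; cleared 1 line(s) (total 1); column heights now [8 8 8 2], max=8

Answer: 1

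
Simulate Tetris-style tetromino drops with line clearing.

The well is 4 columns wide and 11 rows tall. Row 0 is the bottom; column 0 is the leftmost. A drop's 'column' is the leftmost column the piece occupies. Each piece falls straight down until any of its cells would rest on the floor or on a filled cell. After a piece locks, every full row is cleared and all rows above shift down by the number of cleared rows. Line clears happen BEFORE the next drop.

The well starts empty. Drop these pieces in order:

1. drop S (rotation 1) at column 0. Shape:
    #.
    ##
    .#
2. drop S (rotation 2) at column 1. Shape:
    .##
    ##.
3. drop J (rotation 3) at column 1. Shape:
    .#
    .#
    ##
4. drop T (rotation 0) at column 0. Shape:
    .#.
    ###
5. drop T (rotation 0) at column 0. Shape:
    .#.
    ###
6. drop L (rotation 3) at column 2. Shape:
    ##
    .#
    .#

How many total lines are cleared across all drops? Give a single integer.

Answer: 1

Derivation:
Drop 1: S rot1 at col 0 lands with bottom-row=0; cleared 0 line(s) (total 0); column heights now [3 2 0 0], max=3
Drop 2: S rot2 at col 1 lands with bottom-row=2; cleared 0 line(s) (total 0); column heights now [3 3 4 4], max=4
Drop 3: J rot3 at col 1 lands with bottom-row=4; cleared 0 line(s) (total 0); column heights now [3 5 7 4], max=7
Drop 4: T rot0 at col 0 lands with bottom-row=7; cleared 0 line(s) (total 0); column heights now [8 9 8 4], max=9
Drop 5: T rot0 at col 0 lands with bottom-row=9; cleared 0 line(s) (total 0); column heights now [10 11 10 4], max=11
Drop 6: L rot3 at col 2 lands with bottom-row=8; cleared 1 line(s) (total 1); column heights now [8 10 10 10], max=10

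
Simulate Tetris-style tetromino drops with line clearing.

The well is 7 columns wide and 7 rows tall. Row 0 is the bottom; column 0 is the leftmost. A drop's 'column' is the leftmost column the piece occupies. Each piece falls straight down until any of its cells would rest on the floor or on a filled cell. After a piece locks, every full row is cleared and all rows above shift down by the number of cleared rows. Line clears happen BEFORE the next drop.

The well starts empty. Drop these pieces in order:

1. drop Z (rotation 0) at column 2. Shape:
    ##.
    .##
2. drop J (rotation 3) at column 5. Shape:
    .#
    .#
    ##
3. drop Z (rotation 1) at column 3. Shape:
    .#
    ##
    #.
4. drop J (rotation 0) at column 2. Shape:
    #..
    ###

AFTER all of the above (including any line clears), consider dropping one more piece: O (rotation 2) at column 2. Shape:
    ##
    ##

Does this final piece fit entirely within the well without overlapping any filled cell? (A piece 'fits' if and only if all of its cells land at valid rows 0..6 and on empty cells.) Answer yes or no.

Answer: no

Derivation:
Drop 1: Z rot0 at col 2 lands with bottom-row=0; cleared 0 line(s) (total 0); column heights now [0 0 2 2 1 0 0], max=2
Drop 2: J rot3 at col 5 lands with bottom-row=0; cleared 0 line(s) (total 0); column heights now [0 0 2 2 1 1 3], max=3
Drop 3: Z rot1 at col 3 lands with bottom-row=2; cleared 0 line(s) (total 0); column heights now [0 0 2 4 5 1 3], max=5
Drop 4: J rot0 at col 2 lands with bottom-row=5; cleared 0 line(s) (total 0); column heights now [0 0 7 6 6 1 3], max=7
Test piece O rot2 at col 2 (width 2): heights before test = [0 0 7 6 6 1 3]; fits = False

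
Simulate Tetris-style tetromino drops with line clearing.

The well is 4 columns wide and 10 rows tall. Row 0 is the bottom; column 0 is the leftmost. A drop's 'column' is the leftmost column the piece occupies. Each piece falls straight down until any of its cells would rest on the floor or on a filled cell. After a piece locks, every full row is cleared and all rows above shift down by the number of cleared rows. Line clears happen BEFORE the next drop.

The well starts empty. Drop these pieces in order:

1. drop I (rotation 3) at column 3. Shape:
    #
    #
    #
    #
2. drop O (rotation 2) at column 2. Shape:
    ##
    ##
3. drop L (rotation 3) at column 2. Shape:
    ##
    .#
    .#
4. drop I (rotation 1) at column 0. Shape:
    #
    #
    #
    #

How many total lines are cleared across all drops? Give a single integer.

Answer: 0

Derivation:
Drop 1: I rot3 at col 3 lands with bottom-row=0; cleared 0 line(s) (total 0); column heights now [0 0 0 4], max=4
Drop 2: O rot2 at col 2 lands with bottom-row=4; cleared 0 line(s) (total 0); column heights now [0 0 6 6], max=6
Drop 3: L rot3 at col 2 lands with bottom-row=6; cleared 0 line(s) (total 0); column heights now [0 0 9 9], max=9
Drop 4: I rot1 at col 0 lands with bottom-row=0; cleared 0 line(s) (total 0); column heights now [4 0 9 9], max=9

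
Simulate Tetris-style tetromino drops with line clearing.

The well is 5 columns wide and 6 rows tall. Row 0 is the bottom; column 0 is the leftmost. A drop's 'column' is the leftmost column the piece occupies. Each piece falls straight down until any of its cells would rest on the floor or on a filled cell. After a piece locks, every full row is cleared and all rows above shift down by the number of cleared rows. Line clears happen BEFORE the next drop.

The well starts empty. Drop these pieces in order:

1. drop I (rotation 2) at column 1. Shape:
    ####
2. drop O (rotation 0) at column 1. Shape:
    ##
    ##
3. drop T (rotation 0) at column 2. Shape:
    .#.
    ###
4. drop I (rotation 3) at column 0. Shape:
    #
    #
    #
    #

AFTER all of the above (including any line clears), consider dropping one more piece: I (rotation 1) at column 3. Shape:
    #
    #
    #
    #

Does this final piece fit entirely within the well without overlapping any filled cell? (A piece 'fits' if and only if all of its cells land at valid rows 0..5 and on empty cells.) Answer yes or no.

Drop 1: I rot2 at col 1 lands with bottom-row=0; cleared 0 line(s) (total 0); column heights now [0 1 1 1 1], max=1
Drop 2: O rot0 at col 1 lands with bottom-row=1; cleared 0 line(s) (total 0); column heights now [0 3 3 1 1], max=3
Drop 3: T rot0 at col 2 lands with bottom-row=3; cleared 0 line(s) (total 0); column heights now [0 3 4 5 4], max=5
Drop 4: I rot3 at col 0 lands with bottom-row=0; cleared 1 line(s) (total 1); column heights now [3 2 3 4 3], max=4
Test piece I rot1 at col 3 (width 1): heights before test = [3 2 3 4 3]; fits = False

Answer: no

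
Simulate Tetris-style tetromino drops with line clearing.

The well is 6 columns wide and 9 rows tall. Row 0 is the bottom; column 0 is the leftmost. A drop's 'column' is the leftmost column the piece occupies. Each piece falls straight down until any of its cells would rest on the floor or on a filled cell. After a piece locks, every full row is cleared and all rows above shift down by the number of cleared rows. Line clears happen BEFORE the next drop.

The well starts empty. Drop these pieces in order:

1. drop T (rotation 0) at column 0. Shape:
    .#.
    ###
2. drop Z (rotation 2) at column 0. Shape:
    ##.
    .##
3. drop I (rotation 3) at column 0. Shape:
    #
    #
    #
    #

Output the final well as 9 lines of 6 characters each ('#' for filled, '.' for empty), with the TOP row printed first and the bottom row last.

Drop 1: T rot0 at col 0 lands with bottom-row=0; cleared 0 line(s) (total 0); column heights now [1 2 1 0 0 0], max=2
Drop 2: Z rot2 at col 0 lands with bottom-row=2; cleared 0 line(s) (total 0); column heights now [4 4 3 0 0 0], max=4
Drop 3: I rot3 at col 0 lands with bottom-row=4; cleared 0 line(s) (total 0); column heights now [8 4 3 0 0 0], max=8

Answer: ......
#.....
#.....
#.....
#.....
##....
.##...
.#....
###...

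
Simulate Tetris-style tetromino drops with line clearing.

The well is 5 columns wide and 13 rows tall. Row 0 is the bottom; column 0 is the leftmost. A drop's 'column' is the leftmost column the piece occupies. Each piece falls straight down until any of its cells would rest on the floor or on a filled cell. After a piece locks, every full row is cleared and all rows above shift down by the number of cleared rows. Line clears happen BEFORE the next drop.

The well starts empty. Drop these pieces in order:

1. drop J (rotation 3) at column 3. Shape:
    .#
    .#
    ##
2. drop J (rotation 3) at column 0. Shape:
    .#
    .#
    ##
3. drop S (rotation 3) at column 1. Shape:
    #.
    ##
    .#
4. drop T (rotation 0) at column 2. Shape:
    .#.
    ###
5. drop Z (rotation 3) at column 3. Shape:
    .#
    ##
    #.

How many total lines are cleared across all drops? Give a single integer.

Drop 1: J rot3 at col 3 lands with bottom-row=0; cleared 0 line(s) (total 0); column heights now [0 0 0 1 3], max=3
Drop 2: J rot3 at col 0 lands with bottom-row=0; cleared 0 line(s) (total 0); column heights now [1 3 0 1 3], max=3
Drop 3: S rot3 at col 1 lands with bottom-row=2; cleared 0 line(s) (total 0); column heights now [1 5 4 1 3], max=5
Drop 4: T rot0 at col 2 lands with bottom-row=4; cleared 0 line(s) (total 0); column heights now [1 5 5 6 5], max=6
Drop 5: Z rot3 at col 3 lands with bottom-row=6; cleared 0 line(s) (total 0); column heights now [1 5 5 8 9], max=9

Answer: 0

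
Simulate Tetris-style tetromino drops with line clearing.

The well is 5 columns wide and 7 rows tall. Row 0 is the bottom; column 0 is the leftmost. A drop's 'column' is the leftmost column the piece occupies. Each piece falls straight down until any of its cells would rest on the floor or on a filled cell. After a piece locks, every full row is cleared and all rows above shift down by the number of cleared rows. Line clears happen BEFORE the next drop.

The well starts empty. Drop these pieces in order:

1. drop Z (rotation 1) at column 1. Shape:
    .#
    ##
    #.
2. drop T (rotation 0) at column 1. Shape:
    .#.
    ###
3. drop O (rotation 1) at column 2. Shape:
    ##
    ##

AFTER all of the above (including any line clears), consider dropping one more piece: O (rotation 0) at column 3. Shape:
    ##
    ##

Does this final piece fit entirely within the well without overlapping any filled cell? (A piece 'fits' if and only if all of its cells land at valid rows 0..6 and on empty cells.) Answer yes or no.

Answer: no

Derivation:
Drop 1: Z rot1 at col 1 lands with bottom-row=0; cleared 0 line(s) (total 0); column heights now [0 2 3 0 0], max=3
Drop 2: T rot0 at col 1 lands with bottom-row=3; cleared 0 line(s) (total 0); column heights now [0 4 5 4 0], max=5
Drop 3: O rot1 at col 2 lands with bottom-row=5; cleared 0 line(s) (total 0); column heights now [0 4 7 7 0], max=7
Test piece O rot0 at col 3 (width 2): heights before test = [0 4 7 7 0]; fits = False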